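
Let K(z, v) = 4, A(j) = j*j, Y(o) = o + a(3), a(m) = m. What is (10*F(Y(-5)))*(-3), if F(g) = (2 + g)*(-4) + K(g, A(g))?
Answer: -120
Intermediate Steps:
Y(o) = 3 + o (Y(o) = o + 3 = 3 + o)
A(j) = j**2
F(g) = -4 - 4*g (F(g) = (2 + g)*(-4) + 4 = (-8 - 4*g) + 4 = -4 - 4*g)
(10*F(Y(-5)))*(-3) = (10*(-4 - 4*(3 - 5)))*(-3) = (10*(-4 - 4*(-2)))*(-3) = (10*(-4 + 8))*(-3) = (10*4)*(-3) = 40*(-3) = -120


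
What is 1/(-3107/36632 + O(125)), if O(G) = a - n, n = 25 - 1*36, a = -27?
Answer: -36632/589219 ≈ -0.062170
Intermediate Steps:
n = -11 (n = 25 - 36 = -11)
O(G) = -16 (O(G) = -27 - 1*(-11) = -27 + 11 = -16)
1/(-3107/36632 + O(125)) = 1/(-3107/36632 - 16) = 1/(-589219/36632) = -36632/589219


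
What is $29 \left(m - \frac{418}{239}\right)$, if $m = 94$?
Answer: $\frac{639392}{239} \approx 2675.3$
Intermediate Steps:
$29 \left(m - \frac{418}{239}\right) = 29 \left(94 - \frac{418}{239}\right) = 29 \cdot \frac{22048}{239} = \frac{639392}{239}$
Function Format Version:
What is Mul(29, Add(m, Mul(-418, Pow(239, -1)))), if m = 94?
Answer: Rational(639392, 239) ≈ 2675.3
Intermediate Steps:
Mul(29, Add(m, Mul(-418, Pow(239, -1)))) = Mul(29, Add(94, Mul(-418, Pow(239, -1)))) = Mul(29, Add(94, Mul(-418, Rational(1, 239)))) = Mul(29, Add(94, Rational(-418, 239))) = Mul(29, Rational(22048, 239)) = Rational(639392, 239)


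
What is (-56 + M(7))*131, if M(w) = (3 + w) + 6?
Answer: -5240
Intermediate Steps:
M(w) = 9 + w
(-56 + M(7))*131 = (-56 + (9 + 7))*131 = (-56 + 16)*131 = -40*131 = -5240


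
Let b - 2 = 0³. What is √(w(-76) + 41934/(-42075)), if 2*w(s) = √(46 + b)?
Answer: √(-7841658 + 15736050*√3)/2805 ≈ 1.5708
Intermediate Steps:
b = 2 (b = 2 + 0³ = 2 + 0 = 2)
w(s) = 2*√3 (w(s) = √(46 + 2)/2 = √48/2 = (4*√3)/2 = 2*√3)
√(w(-76) + 41934/(-42075)) = √(2*√3 + 41934/(-42075)) = √(2*√3 + 41934*(-1/42075)) = √(2*√3 - 13978/14025) = √(-13978/14025 + 2*√3)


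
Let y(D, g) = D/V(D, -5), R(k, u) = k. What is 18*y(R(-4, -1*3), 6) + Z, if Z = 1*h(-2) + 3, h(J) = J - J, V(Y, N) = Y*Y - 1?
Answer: -9/5 ≈ -1.8000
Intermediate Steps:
V(Y, N) = -1 + Y² (V(Y, N) = Y² - 1 = -1 + Y²)
h(J) = 0
y(D, g) = D/(-1 + D²)
Z = 3 (Z = 1*0 + 3 = 0 + 3 = 3)
18*y(R(-4, -1*3), 6) + Z = 18*(-4/(-1 + (-4)²)) + 3 = 18*(-4/(-1 + 16)) + 3 = 18*(-4/15) + 3 = -24/5 + 3 = -9/5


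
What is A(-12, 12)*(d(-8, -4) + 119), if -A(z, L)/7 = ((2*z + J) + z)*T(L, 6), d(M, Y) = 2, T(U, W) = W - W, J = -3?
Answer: 0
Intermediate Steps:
T(U, W) = 0
A(z, L) = 0 (A(z, L) = -7*((2*z - 3) + z)*0 = -7*((-3 + 2*z) + z)*0 = -7*(-3 + 3*z)*0 = -7*0 = 0)
A(-12, 12)*(d(-8, -4) + 119) = 0*(2 + 119) = 0*121 = 0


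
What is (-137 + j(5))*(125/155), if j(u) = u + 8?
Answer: -100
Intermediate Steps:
j(u) = 8 + u
(-137 + j(5))*(125/155) = (-137 + (8 + 5))*(125/155) = (-137 + 13)*(125*(1/155)) = -124*25/31 = -100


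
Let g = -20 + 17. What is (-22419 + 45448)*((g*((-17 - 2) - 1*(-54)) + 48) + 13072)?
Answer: 299722435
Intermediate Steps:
g = -3
(-22419 + 45448)*((g*((-17 - 2) - 1*(-54)) + 48) + 13072) = (-22419 + 45448)*((-3*((-17 - 2) - 1*(-54)) + 48) + 13072) = 23029*((-3*(-19 + 54) + 48) + 13072) = 23029*((-3*35 + 48) + 13072) = 23029*((-105 + 48) + 13072) = 23029*(-57 + 13072) = 23029*13015 = 299722435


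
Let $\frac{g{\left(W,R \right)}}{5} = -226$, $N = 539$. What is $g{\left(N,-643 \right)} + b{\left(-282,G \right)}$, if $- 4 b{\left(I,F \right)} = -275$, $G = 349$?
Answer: $- \frac{4245}{4} \approx -1061.3$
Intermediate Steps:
$b{\left(I,F \right)} = \frac{275}{4}$ ($b{\left(I,F \right)} = \left(- \frac{1}{4}\right) \left(-275\right) = \frac{275}{4}$)
$g{\left(W,R \right)} = -1130$ ($g{\left(W,R \right)} = 5 \left(-226\right) = -1130$)
$g{\left(N,-643 \right)} + b{\left(-282,G \right)} = -1130 + \frac{275}{4} = - \frac{4245}{4}$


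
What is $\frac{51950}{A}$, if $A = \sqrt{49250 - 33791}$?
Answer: $\frac{51950 \sqrt{15459}}{15459} \approx 417.83$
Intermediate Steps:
$A = \sqrt{15459} \approx 124.33$
$\frac{51950}{A} = \frac{51950}{\sqrt{15459}} = 51950 \frac{\sqrt{15459}}{15459} = \frac{51950 \sqrt{15459}}{15459}$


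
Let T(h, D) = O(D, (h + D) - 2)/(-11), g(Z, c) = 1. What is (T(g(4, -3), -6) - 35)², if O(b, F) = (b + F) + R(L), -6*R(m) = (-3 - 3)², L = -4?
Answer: 133956/121 ≈ 1107.1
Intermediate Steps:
R(m) = -6 (R(m) = -(-3 - 3)²/6 = -⅙*(-6)² = -⅙*36 = -6)
O(b, F) = -6 + F + b (O(b, F) = (b + F) - 6 = (F + b) - 6 = -6 + F + b)
T(h, D) = 8/11 - 2*D/11 - h/11 (T(h, D) = (-6 + ((h + D) - 2) + D)/(-11) = (-6 + ((D + h) - 2) + D)*(-1/11) = (-6 + (-2 + D + h) + D)*(-1/11) = (-8 + h + 2*D)*(-1/11) = 8/11 - 2*D/11 - h/11)
(T(g(4, -3), -6) - 35)² = ((8/11 - 2/11*(-6) - 1/11*1) - 35)² = ((8/11 + 12/11 - 1/11) - 35)² = (19/11 - 35)² = (-366/11)² = 133956/121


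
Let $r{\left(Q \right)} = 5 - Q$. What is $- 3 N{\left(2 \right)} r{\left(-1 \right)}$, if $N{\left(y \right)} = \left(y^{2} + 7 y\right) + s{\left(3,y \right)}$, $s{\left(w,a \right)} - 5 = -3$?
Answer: $-360$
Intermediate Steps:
$s{\left(w,a \right)} = 2$ ($s{\left(w,a \right)} = 5 - 3 = 2$)
$N{\left(y \right)} = 2 + y^{2} + 7 y$ ($N{\left(y \right)} = \left(y^{2} + 7 y\right) + 2 = 2 + y^{2} + 7 y$)
$- 3 N{\left(2 \right)} r{\left(-1 \right)} = - 3 \left(2 + 2^{2} + 7 \cdot 2\right) \left(5 - -1\right) = - 3 \left(2 + 4 + 14\right) \left(5 + 1\right) = \left(-3\right) 20 \cdot 6 = \left(-60\right) 6 = -360$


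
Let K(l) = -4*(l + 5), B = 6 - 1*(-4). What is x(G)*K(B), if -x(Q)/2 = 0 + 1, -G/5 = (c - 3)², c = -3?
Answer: 120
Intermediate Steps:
G = -180 (G = -5*(-3 - 3)² = -5*(-6)² = -5*36 = -180)
x(Q) = -2 (x(Q) = -2*(0 + 1) = -2*1 = -2)
B = 10 (B = 6 + 4 = 10)
K(l) = -20 - 4*l (K(l) = -4*(5 + l) = -20 - 4*l)
x(G)*K(B) = -2*(-20 - 4*10) = -2*(-20 - 40) = -2*(-60) = 120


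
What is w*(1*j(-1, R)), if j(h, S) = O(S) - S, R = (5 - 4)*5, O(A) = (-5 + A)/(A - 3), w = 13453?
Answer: -67265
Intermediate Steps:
O(A) = (-5 + A)/(-3 + A)
R = 5 (R = 1*5 = 5)
j(h, S) = -S + (-5 + S)/(-3 + S) (j(h, S) = (-5 + S)/(-3 + S) - S = -S + (-5 + S)/(-3 + S))
w*(1*j(-1, R)) = 13453*(1*((-5 + 5 - 1*5*(-3 + 5))/(-3 + 5))) = 13453*(1*((-5 + 5 - 1*5*2)/2)) = 13453*(1*((-5 + 5 - 10)/2)) = 13453*(1*((½)*(-10))) = 13453*(1*(-5)) = 13453*(-5) = -67265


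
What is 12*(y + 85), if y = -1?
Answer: 1008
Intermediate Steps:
12*(y + 85) = 12*(-1 + 85) = 12*84 = 1008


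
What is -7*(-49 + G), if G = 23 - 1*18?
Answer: 308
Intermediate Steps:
G = 5 (G = 23 - 18 = 5)
-7*(-49 + G) = -7*(-49 + 5) = -7*(-44) = 308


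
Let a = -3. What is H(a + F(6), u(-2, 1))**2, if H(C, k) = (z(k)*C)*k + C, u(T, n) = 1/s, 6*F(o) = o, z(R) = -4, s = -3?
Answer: 196/9 ≈ 21.778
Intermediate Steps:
F(o) = o/6
u(T, n) = -1/3 (u(T, n) = 1/(-3) = -1/3)
H(C, k) = C - 4*C*k (H(C, k) = (-4*C)*k + C = -4*C*k + C = C - 4*C*k)
H(a + F(6), u(-2, 1))**2 = ((-3 + (1/6)*6)*(1 - 4*(-1/3)))**2 = ((-3 + 1)*(1 + 4/3))**2 = (-2*7/3)**2 = (-14/3)**2 = 196/9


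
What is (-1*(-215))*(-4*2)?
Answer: -1720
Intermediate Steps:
(-1*(-215))*(-4*2) = 215*(-8) = -1720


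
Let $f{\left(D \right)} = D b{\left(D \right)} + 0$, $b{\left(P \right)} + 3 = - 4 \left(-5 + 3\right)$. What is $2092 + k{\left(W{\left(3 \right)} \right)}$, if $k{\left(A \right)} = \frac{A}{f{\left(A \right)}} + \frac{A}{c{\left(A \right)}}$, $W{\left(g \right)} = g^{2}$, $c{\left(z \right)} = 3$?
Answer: $\frac{10476}{5} \approx 2095.2$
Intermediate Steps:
$b{\left(P \right)} = 5$ ($b{\left(P \right)} = -3 - 4 \left(-5 + 3\right) = -3 - -8 = -3 + 8 = 5$)
$f{\left(D \right)} = 5 D$ ($f{\left(D \right)} = D 5 + 0 = 5 D + 0 = 5 D$)
$k{\left(A \right)} = \frac{1}{5} + \frac{A}{3}$ ($k{\left(A \right)} = \frac{A}{5 A} + \frac{A}{3} = A \frac{1}{5 A} + A \frac{1}{3} = \frac{1}{5} + \frac{A}{3}$)
$2092 + k{\left(W{\left(3 \right)} \right)} = 2092 + \left(\frac{1}{5} + \frac{3^{2}}{3}\right) = 2092 + \left(\frac{1}{5} + \frac{1}{3} \cdot 9\right) = 2092 + \left(\frac{1}{5} + 3\right) = 2092 + \frac{16}{5} = \frac{10476}{5}$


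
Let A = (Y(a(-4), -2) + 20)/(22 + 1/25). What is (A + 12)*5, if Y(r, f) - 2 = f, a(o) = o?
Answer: 35560/551 ≈ 64.537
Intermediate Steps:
Y(r, f) = 2 + f
A = 500/551 (A = ((2 - 2) + 20)/(22 + 1/25) = (0 + 20)/(22 + 1/25) = 20/(551/25) = 20*(25/551) = 500/551 ≈ 0.90744)
(A + 12)*5 = (500/551 + 12)*5 = (7112/551)*5 = 35560/551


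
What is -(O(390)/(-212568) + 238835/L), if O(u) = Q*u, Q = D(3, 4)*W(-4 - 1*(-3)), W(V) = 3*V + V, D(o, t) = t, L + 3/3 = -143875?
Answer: 2077953835/1274309732 ≈ 1.6306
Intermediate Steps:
L = -143876 (L = -1 - 143875 = -143876)
W(V) = 4*V
Q = -16 (Q = 4*(4*(-4 - 1*(-3))) = 4*(4*(-4 + 3)) = 4*(4*(-1)) = 4*(-4) = -16)
O(u) = -16*u
-(O(390)/(-212568) + 238835/L) = -(-16*390/(-212568) + 238835/(-143876)) = -(-6240*(-1/212568) + 238835*(-1/143876)) = -(260/8857 - 238835/143876) = -1*(-2077953835/1274309732) = 2077953835/1274309732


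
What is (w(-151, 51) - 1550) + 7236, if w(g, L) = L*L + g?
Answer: 8136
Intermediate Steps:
w(g, L) = g + L**2 (w(g, L) = L**2 + g = g + L**2)
(w(-151, 51) - 1550) + 7236 = ((-151 + 51**2) - 1550) + 7236 = ((-151 + 2601) - 1550) + 7236 = (2450 - 1550) + 7236 = 900 + 7236 = 8136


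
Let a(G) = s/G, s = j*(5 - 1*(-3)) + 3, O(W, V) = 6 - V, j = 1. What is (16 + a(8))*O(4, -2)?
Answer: 139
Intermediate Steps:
s = 11 (s = 1*(5 - 1*(-3)) + 3 = 1*(5 + 3) + 3 = 1*8 + 3 = 8 + 3 = 11)
a(G) = 11/G
(16 + a(8))*O(4, -2) = (16 + 11/8)*(6 - 1*(-2)) = (16 + 11*(⅛))*(6 + 2) = (16 + 11/8)*8 = (139/8)*8 = 139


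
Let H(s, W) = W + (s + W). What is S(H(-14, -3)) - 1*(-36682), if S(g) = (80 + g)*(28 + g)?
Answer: 37162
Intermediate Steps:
H(s, W) = s + 2*W (H(s, W) = W + (W + s) = s + 2*W)
S(g) = (28 + g)*(80 + g)
S(H(-14, -3)) - 1*(-36682) = (2240 + (-14 + 2*(-3))² + 108*(-14 + 2*(-3))) - 1*(-36682) = (2240 + (-14 - 6)² + 108*(-14 - 6)) + 36682 = (2240 + (-20)² + 108*(-20)) + 36682 = (2240 + 400 - 2160) + 36682 = 480 + 36682 = 37162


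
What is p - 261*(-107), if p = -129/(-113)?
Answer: 3155880/113 ≈ 27928.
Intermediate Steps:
p = 129/113 (p = -129*(-1/113) = 129/113 ≈ 1.1416)
p - 261*(-107) = 129/113 - 261*(-107) = 129/113 + 27927 = 3155880/113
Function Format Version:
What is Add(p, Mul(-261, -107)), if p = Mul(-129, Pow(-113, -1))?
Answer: Rational(3155880, 113) ≈ 27928.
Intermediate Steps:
p = Rational(129, 113) (p = Mul(-129, Rational(-1, 113)) = Rational(129, 113) ≈ 1.1416)
Add(p, Mul(-261, -107)) = Add(Rational(129, 113), Mul(-261, -107)) = Add(Rational(129, 113), 27927) = Rational(3155880, 113)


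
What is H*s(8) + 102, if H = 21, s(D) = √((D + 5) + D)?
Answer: 102 + 21*√21 ≈ 198.23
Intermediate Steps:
s(D) = √(5 + 2*D) (s(D) = √((5 + D) + D) = √(5 + 2*D))
H*s(8) + 102 = 21*√(5 + 2*8) + 102 = 21*√(5 + 16) + 102 = 21*√21 + 102 = 102 + 21*√21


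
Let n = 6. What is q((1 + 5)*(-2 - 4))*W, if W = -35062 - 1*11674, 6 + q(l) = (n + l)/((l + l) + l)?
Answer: 2406904/9 ≈ 2.6743e+5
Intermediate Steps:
q(l) = -6 + (6 + l)/(3*l) (q(l) = -6 + (6 + l)/((l + l) + l) = -6 + (6 + l)/(2*l + l) = -6 + (6 + l)/((3*l)) = -6 + (6 + l)*(1/(3*l)) = -6 + (6 + l)/(3*l))
W = -46736 (W = -35062 - 11674 = -46736)
q((1 + 5)*(-2 - 4))*W = (-17/3 + 2/(((1 + 5)*(-2 - 4))))*(-46736) = (-17/3 + 2/((6*(-6))))*(-46736) = (-17/3 + 2/(-36))*(-46736) = (-17/3 + 2*(-1/36))*(-46736) = (-17/3 - 1/18)*(-46736) = -103/18*(-46736) = 2406904/9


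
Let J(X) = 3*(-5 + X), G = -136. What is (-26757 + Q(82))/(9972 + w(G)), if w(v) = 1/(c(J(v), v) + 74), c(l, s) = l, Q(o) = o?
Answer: -9309575/3480227 ≈ -2.6750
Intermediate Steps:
J(X) = -15 + 3*X
w(v) = 1/(59 + 3*v) (w(v) = 1/((-15 + 3*v) + 74) = 1/(59 + 3*v))
(-26757 + Q(82))/(9972 + w(G)) = (-26757 + 82)/(9972 + 1/(59 + 3*(-136))) = -26675/(9972 + 1/(59 - 408)) = -26675/(9972 + 1/(-349)) = -26675/(9972 - 1/349) = -26675/3480227/349 = -26675*349/3480227 = -9309575/3480227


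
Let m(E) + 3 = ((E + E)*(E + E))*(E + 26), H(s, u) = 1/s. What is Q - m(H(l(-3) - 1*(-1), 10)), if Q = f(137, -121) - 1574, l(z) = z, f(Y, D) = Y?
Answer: -2919/2 ≈ -1459.5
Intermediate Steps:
m(E) = -3 + 4*E²*(26 + E) (m(E) = -3 + ((E + E)*(E + E))*(E + 26) = -3 + ((2*E)*(2*E))*(26 + E) = -3 + (4*E²)*(26 + E) = -3 + 4*E²*(26 + E))
Q = -1437 (Q = 137 - 1574 = -1437)
Q - m(H(l(-3) - 1*(-1), 10)) = -1437 - (-3 + 4*(1/(-3 - 1*(-1)))³ + 104*(1/(-3 - 1*(-1)))²) = -1437 - (-3 + 4*(1/(-3 + 1))³ + 104*(1/(-3 + 1))²) = -1437 - (-3 + 4*(1/(-2))³ + 104*(1/(-2))²) = -1437 - (-3 + 4*(-½)³ + 104*(-½)²) = -1437 - (-3 + 4*(-⅛) + 104*(¼)) = -1437 - (-3 - ½ + 26) = -1437 - 1*45/2 = -1437 - 45/2 = -2919/2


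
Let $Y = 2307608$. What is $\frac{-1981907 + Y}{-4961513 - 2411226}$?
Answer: $- \frac{325701}{7372739} \approx -0.044176$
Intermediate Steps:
$\frac{-1981907 + Y}{-4961513 - 2411226} = \frac{-1981907 + 2307608}{-4961513 - 2411226} = \frac{325701}{-7372739} = 325701 \left(- \frac{1}{7372739}\right) = - \frac{325701}{7372739}$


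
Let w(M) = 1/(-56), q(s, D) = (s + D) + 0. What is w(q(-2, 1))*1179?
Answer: -1179/56 ≈ -21.054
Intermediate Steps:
q(s, D) = D + s (q(s, D) = (D + s) + 0 = D + s)
w(M) = -1/56
w(q(-2, 1))*1179 = -1/56*1179 = -1179/56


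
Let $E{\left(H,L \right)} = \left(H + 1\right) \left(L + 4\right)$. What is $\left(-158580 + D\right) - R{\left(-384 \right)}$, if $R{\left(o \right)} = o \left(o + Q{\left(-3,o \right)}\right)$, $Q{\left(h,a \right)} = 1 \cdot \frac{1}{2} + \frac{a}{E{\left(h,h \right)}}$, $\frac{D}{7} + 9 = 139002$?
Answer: $740835$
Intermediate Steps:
$D = 972951$ ($D = -63 + 7 \cdot 139002 = -63 + 973014 = 972951$)
$E{\left(H,L \right)} = \left(1 + H\right) \left(4 + L\right)$
$Q{\left(h,a \right)} = \frac{1}{2} + \frac{a}{4 + h^{2} + 5 h}$ ($Q{\left(h,a \right)} = 1 \cdot \frac{1}{2} + \frac{a}{4 + h + 4 h + h h} = 1 \cdot \frac{1}{2} + \frac{a}{4 + h + 4 h + h^{2}} = \frac{1}{2} + \frac{a}{4 + h^{2} + 5 h}$)
$R{\left(o \right)} = o \left(\frac{1}{2} + \frac{o}{2}\right)$ ($R{\left(o \right)} = o \left(o + \frac{4 + \left(-3\right)^{2} + 2 o + 5 \left(-3\right)}{2 \left(4 + \left(-3\right)^{2} + 5 \left(-3\right)\right)}\right) = o \left(o + \frac{4 + 9 + 2 o - 15}{2 \left(4 + 9 - 15\right)}\right) = o \left(o + \frac{-2 + 2 o}{2 \left(-2\right)}\right) = o \left(o + \frac{1}{2} \left(- \frac{1}{2}\right) \left(-2 + 2 o\right)\right) = o \left(o - \left(- \frac{1}{2} + \frac{o}{2}\right)\right) = o \left(\frac{1}{2} + \frac{o}{2}\right)$)
$\left(-158580 + D\right) - R{\left(-384 \right)} = \left(-158580 + 972951\right) - \frac{1}{2} \left(-384\right) \left(1 - 384\right) = 814371 - \frac{1}{2} \left(-384\right) \left(-383\right) = 814371 - 73536 = 740835$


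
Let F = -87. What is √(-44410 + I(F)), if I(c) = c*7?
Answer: I*√45019 ≈ 212.18*I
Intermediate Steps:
I(c) = 7*c
√(-44410 + I(F)) = √(-44410 + 7*(-87)) = √(-44410 - 609) = √(-45019) = I*√45019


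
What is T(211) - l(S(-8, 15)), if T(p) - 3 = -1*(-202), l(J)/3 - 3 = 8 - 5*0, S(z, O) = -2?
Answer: 172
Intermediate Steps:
l(J) = 33 (l(J) = 9 + 3*(8 - 5*0) = 9 + 3*(8 + 0) = 9 + 3*8 = 9 + 24 = 33)
T(p) = 205 (T(p) = 3 - 1*(-202) = 3 + 202 = 205)
T(211) - l(S(-8, 15)) = 205 - 1*33 = 205 - 33 = 172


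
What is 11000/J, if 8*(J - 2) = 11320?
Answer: 11000/1417 ≈ 7.7629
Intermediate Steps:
J = 1417 (J = 2 + (1/8)*11320 = 2 + 1415 = 1417)
11000/J = 11000/1417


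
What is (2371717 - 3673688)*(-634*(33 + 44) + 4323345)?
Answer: -5565310192717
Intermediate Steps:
(2371717 - 3673688)*(-634*(33 + 44) + 4323345) = -1301971*(-634*77 + 4323345) = -1301971*(-48818 + 4323345) = -1301971*4274527 = -5565310192717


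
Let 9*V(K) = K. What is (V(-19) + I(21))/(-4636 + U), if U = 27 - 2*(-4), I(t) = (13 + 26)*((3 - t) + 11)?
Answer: 2476/41409 ≈ 0.059794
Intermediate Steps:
V(K) = K/9
I(t) = 546 - 39*t (I(t) = 39*(14 - t) = 546 - 39*t)
U = 35 (U = 27 + 8 = 35)
(V(-19) + I(21))/(-4636 + U) = ((⅑)*(-19) + (546 - 39*21))/(-4636 + 35) = (-19/9 + (546 - 819))/(-4601) = (-19/9 - 273)*(-1/4601) = -2476/9*(-1/4601) = 2476/41409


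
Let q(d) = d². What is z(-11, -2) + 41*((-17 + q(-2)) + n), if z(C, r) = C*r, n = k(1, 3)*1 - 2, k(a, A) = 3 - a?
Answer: -511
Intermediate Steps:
n = 0 (n = (3 - 1*1)*1 - 2 = (3 - 1)*1 - 2 = 2*1 - 2 = 2 - 2 = 0)
z(-11, -2) + 41*((-17 + q(-2)) + n) = -11*(-2) + 41*((-17 + (-2)²) + 0) = 22 + 41*((-17 + 4) + 0) = 22 + 41*(-13 + 0) = 22 + 41*(-13) = 22 - 533 = -511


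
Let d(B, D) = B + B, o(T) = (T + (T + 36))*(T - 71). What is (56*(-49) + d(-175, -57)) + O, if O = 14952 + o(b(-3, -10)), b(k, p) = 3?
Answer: 9002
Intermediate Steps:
o(T) = (-71 + T)*(36 + 2*T) (o(T) = (T + (36 + T))*(-71 + T) = (36 + 2*T)*(-71 + T) = (-71 + T)*(36 + 2*T))
O = 12096 (O = 14952 + (-2556 - 106*3 + 2*3²) = 14952 + (-2556 - 318 + 2*9) = 14952 + (-2556 - 318 + 18) = 14952 - 2856 = 12096)
d(B, D) = 2*B
(56*(-49) + d(-175, -57)) + O = (56*(-49) + 2*(-175)) + 12096 = (-2744 - 350) + 12096 = -3094 + 12096 = 9002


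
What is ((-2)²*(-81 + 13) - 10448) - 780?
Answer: -11500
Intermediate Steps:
((-2)²*(-81 + 13) - 10448) - 780 = (4*(-68) - 10448) - 780 = (-272 - 10448) - 780 = -10720 - 780 = -11500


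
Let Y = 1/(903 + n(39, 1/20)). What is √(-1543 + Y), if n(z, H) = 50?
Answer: I*√1401365534/953 ≈ 39.281*I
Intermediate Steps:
Y = 1/953 (Y = 1/(903 + 50) = 1/953 ≈ 0.0010493)
√(-1543 + Y) = √(-1543 + 1/953) = √(-1470478/953) = I*√1401365534/953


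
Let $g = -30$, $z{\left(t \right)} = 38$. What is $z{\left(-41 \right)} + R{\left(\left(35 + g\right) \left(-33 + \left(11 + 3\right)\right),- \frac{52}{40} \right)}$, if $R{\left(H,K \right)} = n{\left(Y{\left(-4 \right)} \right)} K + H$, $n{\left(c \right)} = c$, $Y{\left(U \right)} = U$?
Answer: $- \frac{259}{5} \approx -51.8$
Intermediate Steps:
$R{\left(H,K \right)} = H - 4 K$ ($R{\left(H,K \right)} = - 4 K + H = H - 4 K$)
$z{\left(-41 \right)} + R{\left(\left(35 + g\right) \left(-33 + \left(11 + 3\right)\right),- \frac{52}{40} \right)} = 38 - \left(- \left(35 - 30\right) \left(-33 + \left(11 + 3\right)\right) + 4 \left(-52\right) \frac{1}{40}\right) = 38 + \left(5 \left(-33 + 14\right) - 4 \left(\left(-52\right) \frac{1}{40}\right)\right) = 38 + \left(5 \left(-19\right) - - \frac{26}{5}\right) = 38 + \left(-95 + \frac{26}{5}\right) = 38 - \frac{449}{5} = - \frac{259}{5}$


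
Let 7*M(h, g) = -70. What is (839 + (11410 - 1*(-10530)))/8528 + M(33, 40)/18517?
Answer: 421713463/157912976 ≈ 2.6705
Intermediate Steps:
M(h, g) = -10 (M(h, g) = (1/7)*(-70) = -10)
(839 + (11410 - 1*(-10530)))/8528 + M(33, 40)/18517 = (839 + (11410 - 1*(-10530)))/8528 - 10/18517 = (839 + (11410 + 10530))*(1/8528) - 10*1/18517 = (839 + 21940)*(1/8528) - 10/18517 = 22779*(1/8528) - 10/18517 = 22779/8528 - 10/18517 = 421713463/157912976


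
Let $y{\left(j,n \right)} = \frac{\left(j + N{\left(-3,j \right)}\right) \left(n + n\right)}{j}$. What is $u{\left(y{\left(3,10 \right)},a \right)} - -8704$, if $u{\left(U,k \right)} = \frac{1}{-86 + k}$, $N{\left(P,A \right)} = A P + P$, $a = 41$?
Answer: $\frac{391679}{45} \approx 8704.0$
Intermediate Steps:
$N{\left(P,A \right)} = P + A P$
$y{\left(j,n \right)} = \frac{2 n \left(-3 - 2 j\right)}{j}$ ($y{\left(j,n \right)} = \frac{\left(j - 3 \left(1 + j\right)\right) \left(n + n\right)}{j} = \frac{\left(j - \left(3 + 3 j\right)\right) 2 n}{j} = \frac{\left(-3 - 2 j\right) 2 n}{j} = \frac{2 n \left(-3 - 2 j\right)}{j}$)
$u{\left(y{\left(3,10 \right)},a \right)} - -8704 = \frac{1}{-86 + 41} - -8704 = \frac{1}{-45} + 8704 = - \frac{1}{45} + 8704 = \frac{391679}{45}$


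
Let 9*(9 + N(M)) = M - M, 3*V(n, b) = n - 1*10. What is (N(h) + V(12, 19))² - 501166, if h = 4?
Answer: -4509869/9 ≈ -5.0110e+5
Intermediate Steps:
V(n, b) = -10/3 + n/3 (V(n, b) = (n - 1*10)/3 = (n - 10)/3 = (-10 + n)/3 = -10/3 + n/3)
N(M) = -9 (N(M) = -9 + (M - M)/9 = -9 + (⅑)*0 = -9 + 0 = -9)
(N(h) + V(12, 19))² - 501166 = (-9 + (-10/3 + (⅓)*12))² - 501166 = (-9 + (-10/3 + 4))² - 501166 = (-9 + ⅔)² - 501166 = (-25/3)² - 501166 = 625/9 - 501166 = -4509869/9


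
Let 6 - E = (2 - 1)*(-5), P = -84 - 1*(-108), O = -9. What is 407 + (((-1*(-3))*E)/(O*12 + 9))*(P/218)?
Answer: 44359/109 ≈ 406.96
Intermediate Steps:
P = 24 (P = -84 + 108 = 24)
E = 11 (E = 6 - (2 - 1)*(-5) = 6 - (-5) = 6 - 1*(-5) = 6 + 5 = 11)
407 + (((-1*(-3))*E)/(O*12 + 9))*(P/218) = 407 + ((-1*(-3)*11)/(-9*12 + 9))*(24/218) = 407 + ((3*11)/(-108 + 9))*(24*(1/218)) = 407 + (33/(-99))*(12/109) = 407 + (33*(-1/99))*(12/109) = 407 - ⅓*12/109 = 407 - 4/109 = 44359/109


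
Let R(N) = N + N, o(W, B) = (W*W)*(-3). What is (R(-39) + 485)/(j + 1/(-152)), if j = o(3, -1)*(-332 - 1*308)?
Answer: 61864/2626559 ≈ 0.023553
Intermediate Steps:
o(W, B) = -3*W² (o(W, B) = W²*(-3) = -3*W²)
j = 17280 (j = (-3*3²)*(-332 - 1*308) = (-3*9)*(-332 - 308) = -27*(-640) = 17280)
R(N) = 2*N
(R(-39) + 485)/(j + 1/(-152)) = (2*(-39) + 485)/(17280 + 1/(-152)) = (-78 + 485)/(17280 - 1/152) = 407/(2626559/152) = 407*(152/2626559) = 61864/2626559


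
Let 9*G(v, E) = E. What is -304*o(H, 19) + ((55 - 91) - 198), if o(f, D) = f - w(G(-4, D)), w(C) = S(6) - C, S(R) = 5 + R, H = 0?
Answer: 22214/9 ≈ 2468.2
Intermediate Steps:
G(v, E) = E/9
w(C) = 11 - C (w(C) = (5 + 6) - C = 11 - C)
o(f, D) = -11 + f + D/9 (o(f, D) = f - (11 - D/9) = f + (-11 + D/9) = -11 + f + D/9)
-304*o(H, 19) + ((55 - 91) - 198) = -304*(-11 + 0 + (⅑)*19) + ((55 - 91) - 198) = -304*(-11 + 0 + 19/9) + (-36 - 198) = -304*(-80/9) - 234 = 24320/9 - 234 = 22214/9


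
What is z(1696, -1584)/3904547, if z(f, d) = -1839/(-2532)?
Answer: 613/3295437668 ≈ 1.8601e-7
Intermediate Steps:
z(f, d) = 613/844 (z(f, d) = -1839*(-1/2532) = 613/844)
z(1696, -1584)/3904547 = (613/844)/3904547 = (613/844)*(1/3904547) = 613/3295437668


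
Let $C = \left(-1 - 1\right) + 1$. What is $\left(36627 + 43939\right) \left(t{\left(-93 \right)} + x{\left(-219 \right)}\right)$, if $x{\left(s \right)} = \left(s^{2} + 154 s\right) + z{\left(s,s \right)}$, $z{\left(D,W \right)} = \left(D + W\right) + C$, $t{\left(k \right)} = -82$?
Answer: $1104882124$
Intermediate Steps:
$C = -1$ ($C = -2 + 1 = -1$)
$z{\left(D,W \right)} = -1 + D + W$ ($z{\left(D,W \right)} = \left(D + W\right) - 1 = -1 + D + W$)
$x{\left(s \right)} = -1 + s^{2} + 156 s$ ($x{\left(s \right)} = \left(s^{2} + 154 s\right) + \left(-1 + s + s\right) = \left(s^{2} + 154 s\right) + \left(-1 + 2 s\right) = -1 + s^{2} + 156 s$)
$\left(36627 + 43939\right) \left(t{\left(-93 \right)} + x{\left(-219 \right)}\right) = \left(36627 + 43939\right) \left(-82 + \left(-1 + \left(-219\right)^{2} + 156 \left(-219\right)\right)\right) = 80566 \left(-82 - -13796\right) = 80566 \left(-82 + 13796\right) = 80566 \cdot 13714 = 1104882124$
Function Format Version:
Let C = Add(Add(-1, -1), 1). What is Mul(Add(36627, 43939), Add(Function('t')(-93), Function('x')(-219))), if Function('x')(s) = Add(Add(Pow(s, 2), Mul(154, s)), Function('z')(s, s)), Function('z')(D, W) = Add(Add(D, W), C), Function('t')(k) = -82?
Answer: 1104882124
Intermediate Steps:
C = -1 (C = Add(-2, 1) = -1)
Function('z')(D, W) = Add(-1, D, W) (Function('z')(D, W) = Add(Add(D, W), -1) = Add(-1, D, W))
Function('x')(s) = Add(-1, Pow(s, 2), Mul(156, s)) (Function('x')(s) = Add(Add(Pow(s, 2), Mul(154, s)), Add(-1, s, s)) = Add(Add(Pow(s, 2), Mul(154, s)), Add(-1, Mul(2, s))) = Add(-1, Pow(s, 2), Mul(156, s)))
Mul(Add(36627, 43939), Add(Function('t')(-93), Function('x')(-219))) = Mul(Add(36627, 43939), Add(-82, Add(-1, Pow(-219, 2), Mul(156, -219)))) = Mul(80566, Add(-82, Add(-1, 47961, -34164))) = Mul(80566, Add(-82, 13796)) = Mul(80566, 13714) = 1104882124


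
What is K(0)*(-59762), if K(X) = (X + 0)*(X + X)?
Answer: 0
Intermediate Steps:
K(X) = 2*X² (K(X) = X*(2*X) = 2*X²)
K(0)*(-59762) = (2*0²)*(-59762) = (2*0)*(-59762) = 0*(-59762) = 0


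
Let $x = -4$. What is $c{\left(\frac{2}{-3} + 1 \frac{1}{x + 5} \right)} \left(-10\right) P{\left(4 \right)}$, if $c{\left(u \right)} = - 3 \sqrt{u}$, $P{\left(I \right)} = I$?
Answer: $40 \sqrt{3} \approx 69.282$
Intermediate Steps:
$c{\left(\frac{2}{-3} + 1 \frac{1}{x + 5} \right)} \left(-10\right) P{\left(4 \right)} = - 3 \sqrt{\frac{2}{-3} + 1 \frac{1}{-4 + 5}} \left(-10\right) 4 = - 3 \sqrt{2 \left(- \frac{1}{3}\right) + 1 \cdot 1^{-1}} \left(-10\right) 4 = - 3 \sqrt{- \frac{2}{3} + 1 \cdot 1} \left(-10\right) 4 = - 3 \sqrt{- \frac{2}{3} + 1} \left(-10\right) 4 = - \frac{3}{\sqrt{3}} \left(-10\right) 4 = - 3 \frac{\sqrt{3}}{3} \left(-10\right) 4 = - \sqrt{3} \left(-10\right) 4 = 10 \sqrt{3} \cdot 4 = 40 \sqrt{3}$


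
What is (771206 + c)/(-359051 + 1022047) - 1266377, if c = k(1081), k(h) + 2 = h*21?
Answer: -839602091587/662996 ≈ -1.2664e+6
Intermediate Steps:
k(h) = -2 + 21*h (k(h) = -2 + h*21 = -2 + 21*h)
c = 22699 (c = -2 + 21*1081 = -2 + 22701 = 22699)
(771206 + c)/(-359051 + 1022047) - 1266377 = (771206 + 22699)/(-359051 + 1022047) - 1266377 = 793905/662996 - 1266377 = -839602091587/662996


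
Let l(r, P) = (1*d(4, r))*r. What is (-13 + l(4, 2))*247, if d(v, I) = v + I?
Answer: 4693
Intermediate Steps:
d(v, I) = I + v
l(r, P) = r*(4 + r) (l(r, P) = (1*(r + 4))*r = (1*(4 + r))*r = (4 + r)*r = r*(4 + r))
(-13 + l(4, 2))*247 = (-13 + 4*(4 + 4))*247 = (-13 + 4*8)*247 = (-13 + 32)*247 = 19*247 = 4693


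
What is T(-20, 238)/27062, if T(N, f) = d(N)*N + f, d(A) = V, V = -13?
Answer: 249/13531 ≈ 0.018402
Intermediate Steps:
d(A) = -13
T(N, f) = f - 13*N (T(N, f) = -13*N + f = f - 13*N)
T(-20, 238)/27062 = (238 - 13*(-20))/27062 = (238 + 260)*(1/27062) = 498*(1/27062) = 249/13531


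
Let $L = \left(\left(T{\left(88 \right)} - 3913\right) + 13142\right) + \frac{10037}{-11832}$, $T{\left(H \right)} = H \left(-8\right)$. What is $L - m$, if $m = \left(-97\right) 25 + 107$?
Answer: $\frac{128284339}{11832} \approx 10842.0$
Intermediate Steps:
$T{\left(H \right)} = - 8 H$
$L = \frac{100857763}{11832}$ ($L = \left(\left(\left(-8\right) 88 - 3913\right) + 13142\right) + \frac{10037}{-11832} = \left(\left(-704 - 3913\right) + 13142\right) + 10037 \left(- \frac{1}{11832}\right) = \left(-4617 + 13142\right) - \frac{10037}{11832} = 8525 - \frac{10037}{11832} = \frac{100857763}{11832} \approx 8524.2$)
$m = -2318$ ($m = -2425 + 107 = -2318$)
$L - m = \frac{100857763}{11832} - -2318 = \frac{100857763}{11832} + 2318 = \frac{128284339}{11832}$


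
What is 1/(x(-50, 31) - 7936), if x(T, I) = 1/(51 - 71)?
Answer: -20/158721 ≈ -0.00012601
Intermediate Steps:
x(T, I) = -1/20 (x(T, I) = 1/(-20) = -1/20)
1/(x(-50, 31) - 7936) = 1/(-1/20 - 7936) = 1/(-158721/20) = -20/158721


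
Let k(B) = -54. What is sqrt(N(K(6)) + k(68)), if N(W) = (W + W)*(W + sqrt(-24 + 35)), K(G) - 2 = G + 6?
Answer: sqrt(338 + 28*sqrt(11)) ≈ 20.757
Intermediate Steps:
K(G) = 8 + G (K(G) = 2 + (G + 6) = 2 + (6 + G) = 8 + G)
N(W) = 2*W*(W + sqrt(11)) (N(W) = (2*W)*(W + sqrt(11)) = 2*W*(W + sqrt(11)))
sqrt(N(K(6)) + k(68)) = sqrt(2*(8 + 6)*((8 + 6) + sqrt(11)) - 54) = sqrt(2*14*(14 + sqrt(11)) - 54) = sqrt((392 + 28*sqrt(11)) - 54) = sqrt(338 + 28*sqrt(11))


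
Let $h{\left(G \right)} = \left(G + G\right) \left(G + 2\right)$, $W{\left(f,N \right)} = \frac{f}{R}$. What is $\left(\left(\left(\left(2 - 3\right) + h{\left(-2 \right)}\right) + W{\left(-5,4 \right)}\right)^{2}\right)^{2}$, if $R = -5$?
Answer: $0$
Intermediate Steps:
$W{\left(f,N \right)} = - \frac{f}{5}$ ($W{\left(f,N \right)} = \frac{f}{-5} = f \left(- \frac{1}{5}\right) = - \frac{f}{5}$)
$h{\left(G \right)} = 2 G \left(2 + G\right)$
$\left(\left(\left(\left(2 - 3\right) + h{\left(-2 \right)}\right) + W{\left(-5,4 \right)}\right)^{2}\right)^{2} = \left(\left(\left(\left(2 - 3\right) + 2 \left(-2\right) \left(2 - 2\right)\right) - -1\right)^{2}\right)^{2} = \left(\left(\left(-1 + 2 \left(-2\right) 0\right) + 1\right)^{2}\right)^{2} = \left(\left(\left(-1 + 0\right) + 1\right)^{2}\right)^{2} = \left(\left(-1 + 1\right)^{2}\right)^{2} = \left(0^{2}\right)^{2} = 0^{2} = 0$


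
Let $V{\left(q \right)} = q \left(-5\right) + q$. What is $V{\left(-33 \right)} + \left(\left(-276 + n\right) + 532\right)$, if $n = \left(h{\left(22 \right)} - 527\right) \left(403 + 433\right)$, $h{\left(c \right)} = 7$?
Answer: $-434332$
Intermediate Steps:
$n = -434720$ ($n = \left(7 - 527\right) \left(403 + 433\right) = \left(-520\right) 836 = -434720$)
$V{\left(q \right)} = - 4 q$ ($V{\left(q \right)} = - 5 q + q = - 4 q$)
$V{\left(-33 \right)} + \left(\left(-276 + n\right) + 532\right) = \left(-4\right) \left(-33\right) + \left(\left(-276 - 434720\right) + 532\right) = 132 + \left(-434996 + 532\right) = 132 - 434464 = -434332$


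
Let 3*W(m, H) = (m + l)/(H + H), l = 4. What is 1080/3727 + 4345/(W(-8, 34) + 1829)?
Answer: 926624805/347647106 ≈ 2.6654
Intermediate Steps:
W(m, H) = (4 + m)/(6*H) (W(m, H) = ((m + 4)/(H + H))/3 = ((4 + m)/((2*H)))/3 = ((4 + m)*(1/(2*H)))/3 = ((4 + m)/(2*H))/3 = (4 + m)/(6*H))
1080/3727 + 4345/(W(-8, 34) + 1829) = 1080/3727 + 4345/((1/6)*(4 - 8)/34 + 1829) = 1080*(1/3727) + 4345/((1/6)*(1/34)*(-4) + 1829) = 1080/3727 + 4345/(-1/51 + 1829) = 1080/3727 + 4345/(93278/51) = 1080/3727 + 4345*(51/93278) = 1080/3727 + 221595/93278 = 926624805/347647106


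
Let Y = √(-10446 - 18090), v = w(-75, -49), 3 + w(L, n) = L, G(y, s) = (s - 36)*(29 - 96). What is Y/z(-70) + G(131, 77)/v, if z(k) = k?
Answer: 2747/78 - I*√7134/35 ≈ 35.218 - 2.4132*I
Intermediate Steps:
G(y, s) = 2412 - 67*s (G(y, s) = (-36 + s)*(-67) = 2412 - 67*s)
w(L, n) = -3 + L
v = -78 (v = -3 - 75 = -78)
Y = 2*I*√7134 (Y = √(-28536) = 2*I*√7134 ≈ 168.93*I)
Y/z(-70) + G(131, 77)/v = (2*I*√7134)/(-70) + (2412 - 67*77)/(-78) = (2*I*√7134)*(-1/70) + (2412 - 5159)*(-1/78) = -I*√7134/35 - 2747*(-1/78) = -I*√7134/35 + 2747/78 = 2747/78 - I*√7134/35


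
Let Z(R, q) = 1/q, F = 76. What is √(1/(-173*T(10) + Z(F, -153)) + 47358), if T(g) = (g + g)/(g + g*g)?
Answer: 3*√14752515412999/52949 ≈ 217.62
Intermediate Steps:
T(g) = 2*g/(g + g²) (T(g) = (2*g)/(g + g²) = 2*g/(g + g²))
√(1/(-173*T(10) + Z(F, -153)) + 47358) = √(1/(-346/(1 + 10) + 1/(-153)) + 47358) = √(1/(-346/11 - 1/153) + 47358) = √(1/(-52949/1683) + 47358) = √(-1683/52949 + 47358) = √(2507557059/52949) = 3*√14752515412999/52949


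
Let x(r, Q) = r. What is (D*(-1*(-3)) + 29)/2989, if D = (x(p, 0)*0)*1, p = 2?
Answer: 29/2989 ≈ 0.0097022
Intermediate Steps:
D = 0 (D = (2*0)*1 = 0*1 = 0)
(D*(-1*(-3)) + 29)/2989 = (0*(-1*(-3)) + 29)/2989 = (0*3 + 29)*(1/2989) = (0 + 29)*(1/2989) = 29*(1/2989) = 29/2989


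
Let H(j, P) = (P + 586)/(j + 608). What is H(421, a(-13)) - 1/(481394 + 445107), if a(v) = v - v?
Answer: 542928557/953369529 ≈ 0.56948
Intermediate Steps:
a(v) = 0
H(j, P) = (586 + P)/(608 + j)
H(421, a(-13)) - 1/(481394 + 445107) = (586 + 0)/(608 + 421) - 1/(481394 + 445107) = 586/1029 - 1/926501 = 542928557/953369529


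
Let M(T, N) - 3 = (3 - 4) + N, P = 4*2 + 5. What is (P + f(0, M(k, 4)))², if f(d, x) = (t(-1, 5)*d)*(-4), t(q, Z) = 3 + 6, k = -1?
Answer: 169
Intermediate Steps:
t(q, Z) = 9
P = 13 (P = 8 + 5 = 13)
M(T, N) = 2 + N (M(T, N) = 3 + ((3 - 4) + N) = 3 + (-1 + N) = 2 + N)
f(d, x) = -36*d (f(d, x) = (9*d)*(-4) = -36*d)
(P + f(0, M(k, 4)))² = (13 - 36*0)² = (13 + 0)² = 13² = 169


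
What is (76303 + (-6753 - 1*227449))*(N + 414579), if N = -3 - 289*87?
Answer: -61491081267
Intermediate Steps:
N = -25146 (N = -3 - 25143 = -25146)
(76303 + (-6753 - 1*227449))*(N + 414579) = (76303 + (-6753 - 1*227449))*(-25146 + 414579) = (76303 + (-6753 - 227449))*389433 = (76303 - 234202)*389433 = -157899*389433 = -61491081267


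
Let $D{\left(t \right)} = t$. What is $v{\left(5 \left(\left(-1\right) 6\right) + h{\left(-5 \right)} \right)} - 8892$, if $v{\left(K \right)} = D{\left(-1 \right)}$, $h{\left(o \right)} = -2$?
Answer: $-8893$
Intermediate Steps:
$v{\left(K \right)} = -1$
$v{\left(5 \left(\left(-1\right) 6\right) + h{\left(-5 \right)} \right)} - 8892 = -1 - 8892 = -8893$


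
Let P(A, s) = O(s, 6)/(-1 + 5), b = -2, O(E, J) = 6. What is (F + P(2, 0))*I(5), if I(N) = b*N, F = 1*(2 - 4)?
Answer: 5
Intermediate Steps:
F = -2 (F = 1*(-2) = -2)
P(A, s) = 3/2 (P(A, s) = 6/(-1 + 5) = 6/4 = 6*(¼) = 3/2)
I(N) = -2*N
(F + P(2, 0))*I(5) = (-2 + 3/2)*(-2*5) = -½*(-10) = 5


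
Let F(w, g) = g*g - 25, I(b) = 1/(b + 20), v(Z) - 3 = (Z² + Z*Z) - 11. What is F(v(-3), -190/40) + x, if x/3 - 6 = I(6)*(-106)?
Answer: 693/208 ≈ 3.3317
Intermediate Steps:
v(Z) = -8 + 2*Z² (v(Z) = 3 + ((Z² + Z*Z) - 11) = 3 + ((Z² + Z²) - 11) = 3 + (2*Z² - 11) = 3 + (-11 + 2*Z²) = -8 + 2*Z²)
I(b) = 1/(20 + b)
x = 75/13 (x = 18 + 3*(-106/(20 + 6)) = 18 + 3*(-106/26) = 18 + 3*((1/26)*(-106)) = 18 + 3*(-53/13) = 18 - 159/13 = 75/13 ≈ 5.7692)
F(w, g) = -25 + g² (F(w, g) = g² - 25 = -25 + g²)
F(v(-3), -190/40) + x = (-25 + (-190/40)²) + 75/13 = (-25 + (-190*1/40)²) + 75/13 = (-25 + (-19/4)²) + 75/13 = (-25 + 361/16) + 75/13 = -39/16 + 75/13 = 693/208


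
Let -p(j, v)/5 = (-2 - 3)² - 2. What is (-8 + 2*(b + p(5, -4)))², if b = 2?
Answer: 54756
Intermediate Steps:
p(j, v) = -115 (p(j, v) = -5*((-2 - 3)² - 2) = -5*((-5)² - 2) = -5*(25 - 2) = -5*23 = -115)
(-8 + 2*(b + p(5, -4)))² = (-8 + 2*(2 - 115))² = (-8 + 2*(-113))² = (-8 - 226)² = (-234)² = 54756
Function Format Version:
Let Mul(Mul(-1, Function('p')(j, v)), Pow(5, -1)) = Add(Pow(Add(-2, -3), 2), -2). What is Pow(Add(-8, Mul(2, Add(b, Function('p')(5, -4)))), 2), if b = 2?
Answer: 54756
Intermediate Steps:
Function('p')(j, v) = -115 (Function('p')(j, v) = Mul(-5, Add(Pow(Add(-2, -3), 2), -2)) = Mul(-5, Add(Pow(-5, 2), -2)) = Mul(-5, Add(25, -2)) = Mul(-5, 23) = -115)
Pow(Add(-8, Mul(2, Add(b, Function('p')(5, -4)))), 2) = Pow(Add(-8, Mul(2, Add(2, -115))), 2) = Pow(Add(-8, Mul(2, -113)), 2) = Pow(Add(-8, -226), 2) = Pow(-234, 2) = 54756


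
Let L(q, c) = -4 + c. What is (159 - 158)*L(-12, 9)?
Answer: 5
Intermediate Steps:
(159 - 158)*L(-12, 9) = (159 - 158)*(-4 + 9) = 1*5 = 5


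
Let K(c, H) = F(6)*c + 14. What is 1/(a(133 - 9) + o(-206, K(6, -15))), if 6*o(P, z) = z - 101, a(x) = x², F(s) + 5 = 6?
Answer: 2/30725 ≈ 6.5094e-5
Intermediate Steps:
F(s) = 1 (F(s) = -5 + 6 = 1)
K(c, H) = 14 + c (K(c, H) = 1*c + 14 = c + 14 = 14 + c)
o(P, z) = -101/6 + z/6 (o(P, z) = (z - 101)/6 = (-101 + z)/6 = -101/6 + z/6)
1/(a(133 - 9) + o(-206, K(6, -15))) = 1/((133 - 9)² + (-101/6 + (14 + 6)/6)) = 1/(124² + (-101/6 + (⅙)*20)) = 1/(15376 + (-101/6 + 10/3)) = 1/(15376 - 27/2) = 1/(30725/2) = 2/30725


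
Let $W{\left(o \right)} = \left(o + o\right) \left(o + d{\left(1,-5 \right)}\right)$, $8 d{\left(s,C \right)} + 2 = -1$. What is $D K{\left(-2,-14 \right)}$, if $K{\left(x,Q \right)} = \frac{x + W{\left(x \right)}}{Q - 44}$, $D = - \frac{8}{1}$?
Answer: $\frac{30}{29} \approx 1.0345$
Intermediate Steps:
$d{\left(s,C \right)} = - \frac{3}{8}$ ($d{\left(s,C \right)} = - \frac{1}{4} + \frac{1}{8} \left(-1\right) = - \frac{1}{4} - \frac{1}{8} = - \frac{3}{8}$)
$W{\left(o \right)} = 2 o \left(- \frac{3}{8} + o\right)$ ($W{\left(o \right)} = \left(o + o\right) \left(o - \frac{3}{8}\right) = 2 o \left(- \frac{3}{8} + o\right)$)
$D = -8$ ($D = \left(-8\right) 1 = -8$)
$K{\left(x,Q \right)} = \frac{x + \frac{x \left(-3 + 8 x\right)}{4}}{-44 + Q}$ ($K{\left(x,Q \right)} = \frac{x + \frac{x \left(-3 + 8 x\right)}{4}}{Q - 44} = \frac{x + \frac{x \left(-3 + 8 x\right)}{4}}{-44 + Q}$)
$D K{\left(-2,-14 \right)} = - 8 \cdot \frac{1}{4} \left(-2\right) \frac{1}{-44 - 14} \left(1 + 8 \left(-2\right)\right) = - 8 \cdot \frac{1}{4} \left(-2\right) \frac{1}{-58} \left(1 - 16\right) = - 8 \cdot \frac{1}{4} \left(-2\right) \left(- \frac{1}{58}\right) \left(-15\right) = \left(-8\right) \left(- \frac{15}{116}\right) = \frac{30}{29}$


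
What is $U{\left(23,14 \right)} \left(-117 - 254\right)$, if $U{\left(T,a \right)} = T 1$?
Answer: $-8533$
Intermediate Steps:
$U{\left(T,a \right)} = T$
$U{\left(23,14 \right)} \left(-117 - 254\right) = 23 \left(-117 - 254\right) = 23 \left(-371\right) = -8533$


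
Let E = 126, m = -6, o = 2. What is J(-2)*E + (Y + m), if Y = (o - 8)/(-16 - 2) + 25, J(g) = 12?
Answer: 4594/3 ≈ 1531.3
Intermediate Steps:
Y = 76/3 (Y = (2 - 8)/(-16 - 2) + 25 = -6/(-18) + 25 = -6*(-1/18) + 25 = ⅓ + 25 = 76/3 ≈ 25.333)
J(-2)*E + (Y + m) = 12*126 + (76/3 - 6) = 1512 + 58/3 = 4594/3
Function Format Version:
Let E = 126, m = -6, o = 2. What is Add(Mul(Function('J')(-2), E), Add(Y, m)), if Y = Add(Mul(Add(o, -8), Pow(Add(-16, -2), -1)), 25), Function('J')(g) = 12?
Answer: Rational(4594, 3) ≈ 1531.3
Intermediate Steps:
Y = Rational(76, 3) (Y = Add(Mul(Add(2, -8), Pow(Add(-16, -2), -1)), 25) = Add(Mul(-6, Pow(-18, -1)), 25) = Add(Mul(-6, Rational(-1, 18)), 25) = Add(Rational(1, 3), 25) = Rational(76, 3) ≈ 25.333)
Add(Mul(Function('J')(-2), E), Add(Y, m)) = Add(Mul(12, 126), Add(Rational(76, 3), -6)) = Add(1512, Rational(58, 3)) = Rational(4594, 3)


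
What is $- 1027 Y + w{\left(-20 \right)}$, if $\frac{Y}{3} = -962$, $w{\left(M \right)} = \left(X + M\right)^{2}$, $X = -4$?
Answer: $2964498$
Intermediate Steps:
$w{\left(M \right)} = \left(-4 + M\right)^{2}$
$Y = -2886$ ($Y = 3 \left(-962\right) = -2886$)
$- 1027 Y + w{\left(-20 \right)} = \left(-1027\right) \left(-2886\right) + \left(-4 - 20\right)^{2} = 2963922 + \left(-24\right)^{2} = 2963922 + 576 = 2964498$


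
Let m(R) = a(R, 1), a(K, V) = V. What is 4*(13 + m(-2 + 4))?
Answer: 56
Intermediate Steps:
m(R) = 1
4*(13 + m(-2 + 4)) = 4*(13 + 1) = 4*14 = 56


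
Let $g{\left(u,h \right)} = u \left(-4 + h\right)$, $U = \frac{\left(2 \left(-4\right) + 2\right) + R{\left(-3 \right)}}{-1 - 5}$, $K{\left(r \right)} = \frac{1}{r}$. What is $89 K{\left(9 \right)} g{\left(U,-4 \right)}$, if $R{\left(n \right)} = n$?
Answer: $- \frac{356}{3} \approx -118.67$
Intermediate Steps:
$U = \frac{3}{2}$ ($U = \frac{\left(2 \left(-4\right) + 2\right) - 3}{-1 - 5} = \frac{\left(-8 + 2\right) - 3}{-6} = \left(-6 - 3\right) \left(- \frac{1}{6}\right) = \left(-9\right) \left(- \frac{1}{6}\right) = \frac{3}{2} \approx 1.5$)
$89 K{\left(9 \right)} g{\left(U,-4 \right)} = \frac{89}{9} \frac{3 \left(-4 - 4\right)}{2} = 89 \cdot \frac{1}{9} \cdot \frac{3}{2} \left(-8\right) = \frac{89}{9} \left(-12\right) = - \frac{356}{3}$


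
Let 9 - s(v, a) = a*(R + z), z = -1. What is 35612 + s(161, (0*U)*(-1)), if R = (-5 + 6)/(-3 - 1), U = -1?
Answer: 35621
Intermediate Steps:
R = -1/4 (R = 1/(-4) = 1*(-1/4) = -1/4 ≈ -0.25000)
s(v, a) = 9 + 5*a/4 (s(v, a) = 9 - a*(-1/4 - 1) = 9 - a*(-5)/4 = 9 - (-5)*a/4 = 9 + 5*a/4)
35612 + s(161, (0*U)*(-1)) = 35612 + (9 + 5*((0*(-1))*(-1))/4) = 35612 + (9 + 5*(0*(-1))/4) = 35612 + (9 + (5/4)*0) = 35612 + (9 + 0) = 35612 + 9 = 35621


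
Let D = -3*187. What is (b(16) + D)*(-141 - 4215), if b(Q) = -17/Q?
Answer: 9793377/4 ≈ 2.4483e+6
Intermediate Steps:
D = -561
(b(16) + D)*(-141 - 4215) = (-17/16 - 561)*(-141 - 4215) = (-17*1/16 - 561)*(-4356) = (-17/16 - 561)*(-4356) = -8993/16*(-4356) = 9793377/4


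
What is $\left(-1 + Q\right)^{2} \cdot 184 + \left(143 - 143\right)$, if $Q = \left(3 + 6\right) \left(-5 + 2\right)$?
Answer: $144256$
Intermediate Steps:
$Q = -27$ ($Q = 9 \left(-3\right) = -27$)
$\left(-1 + Q\right)^{2} \cdot 184 + \left(143 - 143\right) = \left(-1 - 27\right)^{2} \cdot 184 + \left(143 - 143\right) = \left(-28\right)^{2} \cdot 184 + 0 = 784 \cdot 184 + 0 = 144256 + 0 = 144256$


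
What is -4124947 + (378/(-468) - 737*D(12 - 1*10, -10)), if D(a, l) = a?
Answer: -107286967/26 ≈ -4.1264e+6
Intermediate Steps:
-4124947 + (378/(-468) - 737*D(12 - 1*10, -10)) = -4124947 + (378/(-468) - 737*(12 - 1*10)) = -4124947 + (378*(-1/468) - 737*(12 - 10)) = -4124947 + (-21/26 - 737*2) = -4124947 + (-21/26 - 1474) = -4124947 - 38345/26 = -107286967/26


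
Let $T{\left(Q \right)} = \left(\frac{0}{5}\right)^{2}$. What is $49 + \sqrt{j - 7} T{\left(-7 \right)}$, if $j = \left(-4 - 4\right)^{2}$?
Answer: $49$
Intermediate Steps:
$j = 64$ ($j = \left(-8\right)^{2} = 64$)
$T{\left(Q \right)} = 0$ ($T{\left(Q \right)} = \left(0 \cdot \frac{1}{5}\right)^{2} = 0^{2} = 0$)
$49 + \sqrt{j - 7} T{\left(-7 \right)} = 49 + \sqrt{64 - 7} \cdot 0 = 49 + \sqrt{57} \cdot 0 = 49 + 0 = 49$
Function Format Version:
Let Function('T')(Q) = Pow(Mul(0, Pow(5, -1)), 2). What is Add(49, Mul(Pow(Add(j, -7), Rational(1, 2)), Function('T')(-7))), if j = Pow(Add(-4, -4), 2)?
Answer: 49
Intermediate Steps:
j = 64 (j = Pow(-8, 2) = 64)
Function('T')(Q) = 0 (Function('T')(Q) = Pow(Mul(0, Rational(1, 5)), 2) = Pow(0, 2) = 0)
Add(49, Mul(Pow(Add(j, -7), Rational(1, 2)), Function('T')(-7))) = Add(49, Mul(Pow(Add(64, -7), Rational(1, 2)), 0)) = Add(49, Mul(Pow(57, Rational(1, 2)), 0)) = Add(49, 0) = 49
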